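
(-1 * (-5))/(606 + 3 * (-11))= 5/573 = 0.01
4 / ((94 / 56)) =112/47 = 2.38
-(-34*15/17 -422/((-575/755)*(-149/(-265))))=-3274456/3427 = -955.49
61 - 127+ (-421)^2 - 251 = 176924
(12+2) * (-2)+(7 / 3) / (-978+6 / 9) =-82103/2932 = -28.00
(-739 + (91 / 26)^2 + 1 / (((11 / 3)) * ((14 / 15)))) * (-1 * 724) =40498569/77 = 525955.44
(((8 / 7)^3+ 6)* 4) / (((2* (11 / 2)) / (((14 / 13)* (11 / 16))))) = 2.02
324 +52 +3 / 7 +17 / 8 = 21199/56 = 378.55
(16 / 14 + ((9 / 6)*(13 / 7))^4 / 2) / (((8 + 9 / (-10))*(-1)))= -12006245/2727536 = -4.40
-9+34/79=-677/79 = -8.57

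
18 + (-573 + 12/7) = -3873/7 = -553.29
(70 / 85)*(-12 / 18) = -28/51 = -0.55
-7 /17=-0.41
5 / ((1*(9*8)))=5/72 = 0.07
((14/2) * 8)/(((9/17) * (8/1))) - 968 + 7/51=-146060/153 = -954.64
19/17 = 1.12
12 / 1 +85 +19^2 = 458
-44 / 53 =-0.83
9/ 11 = 0.82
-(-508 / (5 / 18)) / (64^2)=1143/2560 = 0.45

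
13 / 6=2.17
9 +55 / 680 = 1235/136 = 9.08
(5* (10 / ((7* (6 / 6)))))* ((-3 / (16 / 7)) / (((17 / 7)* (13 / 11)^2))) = -63525/22984 = -2.76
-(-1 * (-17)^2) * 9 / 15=867/5 = 173.40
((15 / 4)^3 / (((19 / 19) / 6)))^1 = 316.41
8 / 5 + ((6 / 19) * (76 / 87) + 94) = 13902/145 = 95.88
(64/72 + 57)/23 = 2.52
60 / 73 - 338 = -24614/73 = -337.18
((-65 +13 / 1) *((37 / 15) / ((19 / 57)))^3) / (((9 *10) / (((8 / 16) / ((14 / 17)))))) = -11194313/78750 = -142.15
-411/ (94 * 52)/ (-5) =411/24440 = 0.02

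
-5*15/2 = -75/2 = -37.50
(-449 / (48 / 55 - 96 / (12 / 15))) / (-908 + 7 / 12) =-24695/5945394 = 0.00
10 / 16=5/8 = 0.62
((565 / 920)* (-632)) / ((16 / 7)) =-62489/368 = -169.81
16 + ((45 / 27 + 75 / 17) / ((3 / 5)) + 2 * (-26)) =-3958/153 = -25.87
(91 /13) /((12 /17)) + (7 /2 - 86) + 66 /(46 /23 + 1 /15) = -15121/372 = -40.65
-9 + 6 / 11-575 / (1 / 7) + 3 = -44335/11 = -4030.45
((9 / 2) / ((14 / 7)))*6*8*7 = 756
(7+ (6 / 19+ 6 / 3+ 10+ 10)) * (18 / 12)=1671/38 = 43.97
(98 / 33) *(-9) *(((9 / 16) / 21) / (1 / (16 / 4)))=-63/22 = -2.86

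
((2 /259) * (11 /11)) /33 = 2/8547 = 0.00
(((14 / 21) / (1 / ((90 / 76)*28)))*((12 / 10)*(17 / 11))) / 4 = 2142/209 = 10.25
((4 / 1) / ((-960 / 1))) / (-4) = 1/960 = 0.00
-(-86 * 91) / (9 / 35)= 273910/9 = 30434.44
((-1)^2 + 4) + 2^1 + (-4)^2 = 23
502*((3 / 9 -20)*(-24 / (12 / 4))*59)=4659898.67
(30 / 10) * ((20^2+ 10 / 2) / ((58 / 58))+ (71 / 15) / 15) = 91196/75 = 1215.95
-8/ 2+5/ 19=-71/19 = -3.74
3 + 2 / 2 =4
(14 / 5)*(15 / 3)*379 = 5306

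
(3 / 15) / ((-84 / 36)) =-3/35 = -0.09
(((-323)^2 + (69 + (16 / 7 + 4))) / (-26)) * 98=-5115810/13 = -393523.85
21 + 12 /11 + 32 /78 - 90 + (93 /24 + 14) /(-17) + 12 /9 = -3921707/58344 = -67.22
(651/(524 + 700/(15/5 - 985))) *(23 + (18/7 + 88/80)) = 85252821/2569340 = 33.18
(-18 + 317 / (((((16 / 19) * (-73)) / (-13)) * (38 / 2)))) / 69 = -16903/80592 = -0.21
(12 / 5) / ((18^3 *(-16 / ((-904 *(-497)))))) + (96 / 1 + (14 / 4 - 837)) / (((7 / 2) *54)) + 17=52463/34020 = 1.54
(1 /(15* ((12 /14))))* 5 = 7/18 = 0.39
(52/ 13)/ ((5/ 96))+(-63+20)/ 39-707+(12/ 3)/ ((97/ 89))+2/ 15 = -3956382/6305 = -627.50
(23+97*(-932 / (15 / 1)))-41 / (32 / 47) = -2910793/480 = -6064.15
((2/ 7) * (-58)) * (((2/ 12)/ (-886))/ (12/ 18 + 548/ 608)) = 4408/2217215 = 0.00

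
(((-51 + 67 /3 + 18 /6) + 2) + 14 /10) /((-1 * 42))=167/315 = 0.53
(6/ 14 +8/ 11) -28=-26.84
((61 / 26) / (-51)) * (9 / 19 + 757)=-438956/12597 = -34.85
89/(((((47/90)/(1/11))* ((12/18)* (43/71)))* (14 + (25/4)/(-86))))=2274840/825649 = 2.76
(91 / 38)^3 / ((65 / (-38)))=-57967/7220 = -8.03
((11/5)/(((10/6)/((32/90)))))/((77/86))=1376/2625 = 0.52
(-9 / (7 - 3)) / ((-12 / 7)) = 21/16 = 1.31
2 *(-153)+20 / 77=-23542/77 = -305.74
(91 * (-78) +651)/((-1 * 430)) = 6447/430 = 14.99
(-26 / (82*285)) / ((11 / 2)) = -26/128535 = 0.00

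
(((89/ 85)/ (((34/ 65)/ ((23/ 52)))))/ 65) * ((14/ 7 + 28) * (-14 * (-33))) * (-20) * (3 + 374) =-411385590/289 = -1423479.55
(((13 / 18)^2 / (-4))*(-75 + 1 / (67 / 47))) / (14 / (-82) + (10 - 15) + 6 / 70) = -603619835/316806552 = -1.91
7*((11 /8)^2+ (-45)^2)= 908047/64 = 14188.23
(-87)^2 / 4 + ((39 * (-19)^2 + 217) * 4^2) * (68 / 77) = 62799005/308 = 203892.87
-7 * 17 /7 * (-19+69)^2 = -42500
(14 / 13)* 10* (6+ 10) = 172.31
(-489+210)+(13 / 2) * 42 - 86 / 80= -283/40 = -7.08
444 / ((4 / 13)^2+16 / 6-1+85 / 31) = 3489174/35389 = 98.59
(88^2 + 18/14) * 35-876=270209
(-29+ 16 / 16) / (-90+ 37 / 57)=0.31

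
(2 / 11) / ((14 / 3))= 3/77 = 0.04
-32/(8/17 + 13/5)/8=-340/261 = -1.30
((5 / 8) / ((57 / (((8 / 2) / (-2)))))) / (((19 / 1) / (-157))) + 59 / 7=261083/30324 = 8.61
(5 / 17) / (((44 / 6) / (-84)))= -630/187 = -3.37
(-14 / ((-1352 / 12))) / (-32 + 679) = 21/109343 = 0.00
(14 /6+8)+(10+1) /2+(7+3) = 155/6 = 25.83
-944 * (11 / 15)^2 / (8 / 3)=-14278/75 = -190.37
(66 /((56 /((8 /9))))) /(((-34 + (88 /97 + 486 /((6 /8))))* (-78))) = -1067/48850074 = 0.00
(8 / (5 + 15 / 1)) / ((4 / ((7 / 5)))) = 7/50 = 0.14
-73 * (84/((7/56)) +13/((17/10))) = -843442/17 = -49614.24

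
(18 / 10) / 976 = 9/4880 = 0.00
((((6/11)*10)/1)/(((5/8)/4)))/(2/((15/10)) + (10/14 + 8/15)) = 40320/2981 = 13.53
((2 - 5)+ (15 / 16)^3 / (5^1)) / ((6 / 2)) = -3871/4096 = -0.95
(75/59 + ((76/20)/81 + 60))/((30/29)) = 21245342/358425 = 59.27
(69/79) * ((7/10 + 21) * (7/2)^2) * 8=733677/395 = 1857.41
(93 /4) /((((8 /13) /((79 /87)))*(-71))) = -31837/65888 = -0.48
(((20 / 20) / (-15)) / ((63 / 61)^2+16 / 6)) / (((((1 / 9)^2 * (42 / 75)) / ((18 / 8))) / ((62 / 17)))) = -84090879/3967460 = -21.20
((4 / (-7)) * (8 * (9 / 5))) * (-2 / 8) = 2.06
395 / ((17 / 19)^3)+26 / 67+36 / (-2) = 175726095/329171 = 533.84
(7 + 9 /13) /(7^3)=100/4459 = 0.02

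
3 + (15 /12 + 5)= 37/4 = 9.25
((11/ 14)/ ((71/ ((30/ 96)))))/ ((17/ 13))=715/270368 = 0.00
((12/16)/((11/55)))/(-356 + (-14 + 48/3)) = -5/472 = -0.01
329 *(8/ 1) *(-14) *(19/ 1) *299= -209333488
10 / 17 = 0.59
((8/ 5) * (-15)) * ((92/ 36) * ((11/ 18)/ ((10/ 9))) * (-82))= 41492/15 = 2766.13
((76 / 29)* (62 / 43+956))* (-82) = -256571440/1247 = -205750.95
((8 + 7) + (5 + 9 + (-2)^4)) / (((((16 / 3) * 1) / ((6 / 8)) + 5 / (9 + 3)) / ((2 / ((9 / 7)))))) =2520/271 = 9.30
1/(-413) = -1/413 = 0.00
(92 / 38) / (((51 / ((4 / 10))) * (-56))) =-23/67830 = 0.00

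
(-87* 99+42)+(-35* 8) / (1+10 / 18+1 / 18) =-253599/29 = -8744.79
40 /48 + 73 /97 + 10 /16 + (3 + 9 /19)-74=-68.32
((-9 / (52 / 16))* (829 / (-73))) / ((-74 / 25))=-373050/35113 = -10.62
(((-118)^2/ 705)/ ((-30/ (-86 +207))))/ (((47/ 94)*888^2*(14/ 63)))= -421201/463269600 = 0.00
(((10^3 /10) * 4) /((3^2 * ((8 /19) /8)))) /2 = 3800/9 = 422.22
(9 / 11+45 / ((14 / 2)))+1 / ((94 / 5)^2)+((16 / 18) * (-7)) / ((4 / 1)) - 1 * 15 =-56983711/6123348 = -9.31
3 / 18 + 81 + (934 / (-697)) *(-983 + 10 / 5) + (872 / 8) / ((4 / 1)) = 11901845/8364 = 1422.98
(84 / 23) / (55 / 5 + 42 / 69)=28/89 = 0.31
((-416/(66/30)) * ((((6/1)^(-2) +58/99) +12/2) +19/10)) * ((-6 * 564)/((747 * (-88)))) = -82.87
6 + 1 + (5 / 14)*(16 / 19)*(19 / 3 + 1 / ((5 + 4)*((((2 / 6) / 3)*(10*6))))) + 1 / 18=8.97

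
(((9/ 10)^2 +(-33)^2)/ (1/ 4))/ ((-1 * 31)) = -108981/775 = -140.62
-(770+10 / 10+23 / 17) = -13130/17 = -772.35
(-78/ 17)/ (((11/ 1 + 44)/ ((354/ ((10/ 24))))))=-70.88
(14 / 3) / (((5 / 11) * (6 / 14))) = 1078/45 = 23.96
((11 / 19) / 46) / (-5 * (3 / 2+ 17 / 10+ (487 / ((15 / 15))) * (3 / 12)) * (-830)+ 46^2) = 11/455055529 = 0.00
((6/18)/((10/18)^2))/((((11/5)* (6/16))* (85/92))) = 6624/4675 = 1.42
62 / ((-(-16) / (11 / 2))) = 341/16 = 21.31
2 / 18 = 1/9 = 0.11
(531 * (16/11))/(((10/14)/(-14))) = -832608/55 = -15138.33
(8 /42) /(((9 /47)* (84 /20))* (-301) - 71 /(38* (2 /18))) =-35720/48550887 = 0.00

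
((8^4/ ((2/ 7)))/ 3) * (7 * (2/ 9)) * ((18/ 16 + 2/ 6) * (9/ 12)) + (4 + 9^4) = 396775/27 = 14695.37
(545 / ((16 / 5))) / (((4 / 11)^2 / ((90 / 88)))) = 1348875/1024 = 1317.26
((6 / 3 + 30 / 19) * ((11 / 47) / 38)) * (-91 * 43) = -1463462/16967 = -86.25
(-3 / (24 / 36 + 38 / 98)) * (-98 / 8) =21609/620 = 34.85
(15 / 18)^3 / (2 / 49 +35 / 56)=6125/7047 = 0.87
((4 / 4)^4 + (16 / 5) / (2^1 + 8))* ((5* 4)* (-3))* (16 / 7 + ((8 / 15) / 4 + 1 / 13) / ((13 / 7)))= -5619108/29575 = -190.00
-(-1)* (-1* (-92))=92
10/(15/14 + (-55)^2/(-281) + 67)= 39340/225443 = 0.17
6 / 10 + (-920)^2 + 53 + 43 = 4232483/5 = 846496.60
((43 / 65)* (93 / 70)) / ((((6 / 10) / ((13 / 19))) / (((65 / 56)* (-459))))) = -7954011/14896 = -533.97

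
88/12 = 22/3 = 7.33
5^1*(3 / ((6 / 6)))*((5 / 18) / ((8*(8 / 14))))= 175/192 = 0.91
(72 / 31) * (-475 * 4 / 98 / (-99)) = 7600/16709 = 0.45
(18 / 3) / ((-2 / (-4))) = 12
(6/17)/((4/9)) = 27/34 = 0.79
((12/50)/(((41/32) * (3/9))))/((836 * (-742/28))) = -288/11353925 = 0.00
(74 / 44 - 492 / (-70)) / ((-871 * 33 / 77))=-6707/287430 = -0.02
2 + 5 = 7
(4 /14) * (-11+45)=68/7 = 9.71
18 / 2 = 9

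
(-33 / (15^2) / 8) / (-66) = 1/3600 = 0.00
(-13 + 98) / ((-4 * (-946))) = 85/3784 = 0.02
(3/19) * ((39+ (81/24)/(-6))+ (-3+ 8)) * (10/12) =3475/608 = 5.72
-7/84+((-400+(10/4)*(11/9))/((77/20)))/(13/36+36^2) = -7023113/43122156 = -0.16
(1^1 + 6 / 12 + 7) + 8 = 33/2 = 16.50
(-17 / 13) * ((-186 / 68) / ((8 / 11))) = 1023/208 = 4.92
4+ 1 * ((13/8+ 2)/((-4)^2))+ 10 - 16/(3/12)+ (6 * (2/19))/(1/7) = -110297/2432 = -45.35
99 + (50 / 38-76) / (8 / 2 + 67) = 132132/1349 = 97.95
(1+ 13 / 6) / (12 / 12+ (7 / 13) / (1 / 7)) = 247/372 = 0.66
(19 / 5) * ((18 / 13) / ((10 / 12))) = 2052/325 = 6.31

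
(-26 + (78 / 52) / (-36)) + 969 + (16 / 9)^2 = 613085/648 = 946.12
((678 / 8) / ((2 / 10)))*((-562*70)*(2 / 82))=-16670325/41 = -406593.29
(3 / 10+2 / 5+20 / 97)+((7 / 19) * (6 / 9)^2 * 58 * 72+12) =12840101/18430 = 696.70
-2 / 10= -0.20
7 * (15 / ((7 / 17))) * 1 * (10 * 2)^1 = 5100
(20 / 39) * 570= 3800/13 = 292.31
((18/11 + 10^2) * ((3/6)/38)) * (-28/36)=-3913/3762 = -1.04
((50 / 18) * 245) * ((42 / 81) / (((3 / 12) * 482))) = 171500/58563 = 2.93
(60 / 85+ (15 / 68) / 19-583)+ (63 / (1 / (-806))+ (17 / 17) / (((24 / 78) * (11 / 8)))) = -729898743/14212 = -51357.92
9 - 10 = -1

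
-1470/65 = -294/13 = -22.62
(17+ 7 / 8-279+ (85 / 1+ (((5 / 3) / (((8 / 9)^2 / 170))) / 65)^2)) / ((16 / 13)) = -25212463/212992 = -118.37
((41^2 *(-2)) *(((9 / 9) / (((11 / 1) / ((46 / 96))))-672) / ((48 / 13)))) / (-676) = -596407033/658944 = -905.10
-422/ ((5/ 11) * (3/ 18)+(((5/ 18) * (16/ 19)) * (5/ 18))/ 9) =-128592684/25285 = -5085.73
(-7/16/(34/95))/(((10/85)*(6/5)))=-3325/384 = -8.66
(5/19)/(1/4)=20/19 = 1.05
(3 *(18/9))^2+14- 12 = 38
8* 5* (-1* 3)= -120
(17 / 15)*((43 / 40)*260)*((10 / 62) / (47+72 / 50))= 237575/225246 = 1.05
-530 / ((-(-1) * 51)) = -530/51 = -10.39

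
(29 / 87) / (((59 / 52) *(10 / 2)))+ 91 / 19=81523/16815 = 4.85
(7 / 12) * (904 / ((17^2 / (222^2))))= 25989096/289 = 89927.67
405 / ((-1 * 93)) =-135/31 = -4.35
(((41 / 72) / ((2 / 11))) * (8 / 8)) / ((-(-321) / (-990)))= -24805/2568 = -9.66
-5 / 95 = -0.05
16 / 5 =3.20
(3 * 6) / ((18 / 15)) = 15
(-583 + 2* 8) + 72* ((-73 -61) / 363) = -71823/121 = -593.58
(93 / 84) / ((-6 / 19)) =-589/168 = -3.51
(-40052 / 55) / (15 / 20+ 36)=-160208/8085 = -19.82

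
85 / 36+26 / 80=967/360 = 2.69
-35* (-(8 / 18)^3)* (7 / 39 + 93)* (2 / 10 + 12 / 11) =115590272/312741 = 369.60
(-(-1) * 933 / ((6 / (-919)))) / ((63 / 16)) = -2286472/63 = -36293.21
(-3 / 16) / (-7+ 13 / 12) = 0.03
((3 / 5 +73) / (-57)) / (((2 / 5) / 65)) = -11960/57 = -209.82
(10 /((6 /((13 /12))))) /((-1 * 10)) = -13/72 = -0.18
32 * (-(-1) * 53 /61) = 1696/61 = 27.80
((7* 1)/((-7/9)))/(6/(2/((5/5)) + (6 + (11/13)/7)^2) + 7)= -108937/86569 = -1.26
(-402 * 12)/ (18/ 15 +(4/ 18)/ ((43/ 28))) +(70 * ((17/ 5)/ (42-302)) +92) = -591333459/169130 = -3496.33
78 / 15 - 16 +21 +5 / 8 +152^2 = 924593/40 = 23114.82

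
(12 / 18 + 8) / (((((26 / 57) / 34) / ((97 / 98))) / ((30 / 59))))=939930/2891 = 325.12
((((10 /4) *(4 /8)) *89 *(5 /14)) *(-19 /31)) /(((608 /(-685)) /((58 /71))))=44199625/1972096 = 22.41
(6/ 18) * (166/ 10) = 83/15 = 5.53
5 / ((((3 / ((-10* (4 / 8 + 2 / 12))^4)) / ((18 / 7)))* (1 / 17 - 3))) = -2878.31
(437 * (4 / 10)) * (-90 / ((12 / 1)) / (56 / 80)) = -1872.86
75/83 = 0.90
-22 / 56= -11/28 = -0.39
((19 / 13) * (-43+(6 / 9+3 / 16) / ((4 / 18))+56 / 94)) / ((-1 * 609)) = 157415/1701024 = 0.09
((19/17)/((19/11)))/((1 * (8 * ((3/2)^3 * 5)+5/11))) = 121/25330 = 0.00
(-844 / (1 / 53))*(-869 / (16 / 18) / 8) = 87462243/16 = 5466390.19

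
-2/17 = -0.12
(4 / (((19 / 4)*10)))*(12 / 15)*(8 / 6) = 128/1425 = 0.09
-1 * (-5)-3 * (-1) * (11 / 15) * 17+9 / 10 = 433/10 = 43.30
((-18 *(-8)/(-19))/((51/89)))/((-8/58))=30972/323 = 95.89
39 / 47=0.83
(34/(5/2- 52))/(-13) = 68/1287 = 0.05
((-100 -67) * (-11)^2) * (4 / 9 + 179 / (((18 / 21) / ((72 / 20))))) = -684027157/45 = -15200603.49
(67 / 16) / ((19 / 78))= 2613/152 = 17.19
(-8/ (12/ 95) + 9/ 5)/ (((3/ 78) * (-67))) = 23998/1005 = 23.88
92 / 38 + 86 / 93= 5912/1767 = 3.35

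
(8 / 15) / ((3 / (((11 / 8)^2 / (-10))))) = -121/3600 = -0.03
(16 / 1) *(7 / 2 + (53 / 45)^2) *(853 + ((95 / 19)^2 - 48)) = 26285104/405 = 64901.49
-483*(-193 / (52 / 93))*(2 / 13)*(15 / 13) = 130040505/4394 = 29595.02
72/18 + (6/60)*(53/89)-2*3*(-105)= 564313/890 = 634.06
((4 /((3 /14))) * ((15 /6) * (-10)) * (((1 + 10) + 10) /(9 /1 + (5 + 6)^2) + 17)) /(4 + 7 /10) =-3123400/1833 = -1703.98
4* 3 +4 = 16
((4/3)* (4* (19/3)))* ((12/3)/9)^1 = 1216/81 = 15.01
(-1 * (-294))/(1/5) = 1470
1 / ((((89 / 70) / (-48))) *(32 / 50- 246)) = 0.15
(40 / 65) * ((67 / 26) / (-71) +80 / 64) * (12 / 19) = 0.47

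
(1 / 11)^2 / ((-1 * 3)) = -1/363 = 0.00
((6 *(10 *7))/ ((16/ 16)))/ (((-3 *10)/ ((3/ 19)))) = -42/19 = -2.21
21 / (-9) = -7/3 = -2.33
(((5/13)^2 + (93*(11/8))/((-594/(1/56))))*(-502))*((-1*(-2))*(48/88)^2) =-43.04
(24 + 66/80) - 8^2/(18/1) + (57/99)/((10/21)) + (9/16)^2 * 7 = 625829/25344 = 24.69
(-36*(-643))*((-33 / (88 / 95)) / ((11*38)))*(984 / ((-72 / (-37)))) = -997599.89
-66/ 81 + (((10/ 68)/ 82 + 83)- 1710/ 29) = 50692543/2183004 = 23.22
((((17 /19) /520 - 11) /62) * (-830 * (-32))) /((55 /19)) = -36076116/22165 = -1627.62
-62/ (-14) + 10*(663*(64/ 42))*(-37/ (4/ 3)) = -1962449/7 = -280349.86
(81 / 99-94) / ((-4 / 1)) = 1025/44 = 23.30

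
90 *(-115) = -10350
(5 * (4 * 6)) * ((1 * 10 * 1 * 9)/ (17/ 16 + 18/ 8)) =172800/53 = 3260.38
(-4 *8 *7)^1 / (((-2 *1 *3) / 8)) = 896/3 = 298.67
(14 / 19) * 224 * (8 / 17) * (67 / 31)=1680896/10013 = 167.87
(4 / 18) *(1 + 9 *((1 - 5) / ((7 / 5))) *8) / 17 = -2866/1071 = -2.68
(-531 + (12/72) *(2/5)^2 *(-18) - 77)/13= -15212/325 = -46.81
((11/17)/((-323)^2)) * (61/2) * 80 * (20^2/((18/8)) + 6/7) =17768080/6572727 = 2.70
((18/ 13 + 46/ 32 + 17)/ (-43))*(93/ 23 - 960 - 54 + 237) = 36649347/102856 = 356.32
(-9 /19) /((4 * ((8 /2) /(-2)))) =9/152 = 0.06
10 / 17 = 0.59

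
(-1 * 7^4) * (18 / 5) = -8643.60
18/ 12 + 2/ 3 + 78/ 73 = 1417/438 = 3.24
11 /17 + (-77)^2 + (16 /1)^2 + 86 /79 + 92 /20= 41574819/6715 = 6191.34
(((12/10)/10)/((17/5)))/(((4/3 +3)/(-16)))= -144/1105 = -0.13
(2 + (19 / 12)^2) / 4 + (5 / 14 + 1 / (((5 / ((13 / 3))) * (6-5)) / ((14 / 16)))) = 45203/20160 = 2.24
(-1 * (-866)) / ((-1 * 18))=-433/9 = -48.11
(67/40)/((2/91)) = 6097/80 = 76.21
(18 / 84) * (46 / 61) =69/427 = 0.16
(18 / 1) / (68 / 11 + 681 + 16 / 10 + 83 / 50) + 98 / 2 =6205769/126581 = 49.03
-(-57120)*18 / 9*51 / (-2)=-2913120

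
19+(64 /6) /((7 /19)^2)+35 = 19490/147 = 132.59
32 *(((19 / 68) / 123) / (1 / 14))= 2128/2091 = 1.02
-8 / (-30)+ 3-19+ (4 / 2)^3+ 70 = 934/15 = 62.27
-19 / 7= -2.71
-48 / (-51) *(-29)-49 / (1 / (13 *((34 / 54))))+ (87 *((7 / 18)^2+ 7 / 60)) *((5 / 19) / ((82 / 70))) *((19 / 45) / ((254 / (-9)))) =-455107895/1062228 = -428.45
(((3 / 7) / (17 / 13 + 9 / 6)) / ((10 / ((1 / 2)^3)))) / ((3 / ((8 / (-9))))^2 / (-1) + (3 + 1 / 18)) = -2808/12266555 = 0.00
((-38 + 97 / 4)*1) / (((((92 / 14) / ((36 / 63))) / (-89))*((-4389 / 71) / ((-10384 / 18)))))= 82020620/82593 = 993.07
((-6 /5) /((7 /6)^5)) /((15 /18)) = -279936/420175 = -0.67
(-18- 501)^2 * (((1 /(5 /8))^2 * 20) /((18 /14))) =53632768/5 = 10726553.60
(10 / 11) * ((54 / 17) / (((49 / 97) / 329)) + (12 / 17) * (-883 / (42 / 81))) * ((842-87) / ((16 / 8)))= 389353500/1309 = 297443.47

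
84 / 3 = 28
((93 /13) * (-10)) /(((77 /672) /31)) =-2767680/143 = -19354.41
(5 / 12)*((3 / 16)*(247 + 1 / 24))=29645/1536 = 19.30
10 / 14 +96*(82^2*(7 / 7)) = 4518533/7 = 645504.71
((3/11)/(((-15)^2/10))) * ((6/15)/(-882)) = -2/363825 = 0.00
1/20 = 0.05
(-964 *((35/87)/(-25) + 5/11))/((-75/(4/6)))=4044944/1076625 = 3.76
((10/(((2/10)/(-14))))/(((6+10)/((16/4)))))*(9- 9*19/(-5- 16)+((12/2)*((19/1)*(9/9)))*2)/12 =-3575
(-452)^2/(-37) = -204304/37 = -5521.73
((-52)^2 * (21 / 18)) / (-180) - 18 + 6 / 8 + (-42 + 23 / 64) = -660239/8640 = -76.42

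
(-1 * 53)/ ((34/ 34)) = -53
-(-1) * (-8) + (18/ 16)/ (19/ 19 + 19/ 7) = -1601/208 = -7.70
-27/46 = -0.59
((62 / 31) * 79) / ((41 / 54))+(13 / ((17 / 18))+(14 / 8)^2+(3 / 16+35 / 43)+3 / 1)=27444591/119884 = 228.93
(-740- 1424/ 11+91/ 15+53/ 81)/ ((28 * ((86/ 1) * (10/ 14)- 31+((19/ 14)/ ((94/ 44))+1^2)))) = -90321733/93991590 = -0.96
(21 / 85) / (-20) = -21/1700 = -0.01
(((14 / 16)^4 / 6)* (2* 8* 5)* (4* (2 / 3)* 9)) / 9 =12005/576 = 20.84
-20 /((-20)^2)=-1/20 = -0.05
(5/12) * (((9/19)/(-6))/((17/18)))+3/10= 1713/6460 = 0.27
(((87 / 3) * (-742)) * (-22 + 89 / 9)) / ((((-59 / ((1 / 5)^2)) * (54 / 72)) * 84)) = -2.80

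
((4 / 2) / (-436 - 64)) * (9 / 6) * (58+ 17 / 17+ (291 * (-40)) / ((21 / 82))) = 953241/3500 = 272.35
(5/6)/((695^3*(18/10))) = 1/725117130 = 0.00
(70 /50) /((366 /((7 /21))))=7/5490 = 0.00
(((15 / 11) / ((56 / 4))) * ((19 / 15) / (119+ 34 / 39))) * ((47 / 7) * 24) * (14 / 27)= 92872/1079925 = 0.09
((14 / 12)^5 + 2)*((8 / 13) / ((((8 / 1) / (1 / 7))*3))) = 32359/2122848 = 0.02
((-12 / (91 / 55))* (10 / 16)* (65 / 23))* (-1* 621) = 111375/14 = 7955.36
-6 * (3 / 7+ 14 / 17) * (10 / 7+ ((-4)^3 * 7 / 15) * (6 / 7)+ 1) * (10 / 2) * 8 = 5800272/833 = 6963.11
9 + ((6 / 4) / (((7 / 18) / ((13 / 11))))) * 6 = 2799/77 = 36.35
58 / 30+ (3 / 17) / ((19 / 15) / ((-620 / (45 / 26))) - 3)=1.87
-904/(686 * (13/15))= -6780/4459 = -1.52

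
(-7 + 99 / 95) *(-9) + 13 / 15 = 15529/285 = 54.49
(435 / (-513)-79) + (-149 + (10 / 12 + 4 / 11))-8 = -886519/3762 = -235.65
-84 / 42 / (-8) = 1/4 = 0.25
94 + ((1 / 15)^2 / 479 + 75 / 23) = 241092698/2478825 = 97.26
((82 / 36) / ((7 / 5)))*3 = 205/42 = 4.88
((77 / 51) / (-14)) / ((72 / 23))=-253/7344 = -0.03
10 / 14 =5/7 = 0.71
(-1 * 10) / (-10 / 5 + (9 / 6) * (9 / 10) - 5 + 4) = 200/33 = 6.06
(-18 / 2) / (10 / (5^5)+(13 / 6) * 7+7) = -33750/83137 = -0.41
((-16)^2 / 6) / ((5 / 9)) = 384/5 = 76.80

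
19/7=2.71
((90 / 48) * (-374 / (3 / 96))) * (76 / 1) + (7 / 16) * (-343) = -27289441/16 = -1705590.06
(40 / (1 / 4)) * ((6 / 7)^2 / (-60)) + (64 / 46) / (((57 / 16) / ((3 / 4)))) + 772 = 16495156/21413 = 770.33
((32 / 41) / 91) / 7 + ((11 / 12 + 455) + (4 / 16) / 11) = 392957438/861861 = 455.94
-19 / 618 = -0.03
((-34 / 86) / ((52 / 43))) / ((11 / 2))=-17/286 = -0.06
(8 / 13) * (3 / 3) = 8/13 = 0.62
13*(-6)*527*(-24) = 986544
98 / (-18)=-49/9 = -5.44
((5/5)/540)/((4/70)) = 7/216 = 0.03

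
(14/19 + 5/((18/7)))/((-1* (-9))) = 917/3078 = 0.30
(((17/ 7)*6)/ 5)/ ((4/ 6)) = 4.37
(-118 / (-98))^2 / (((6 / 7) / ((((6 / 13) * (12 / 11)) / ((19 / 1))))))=0.04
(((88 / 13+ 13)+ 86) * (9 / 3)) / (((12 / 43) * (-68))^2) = 0.88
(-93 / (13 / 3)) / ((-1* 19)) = 279/247 = 1.13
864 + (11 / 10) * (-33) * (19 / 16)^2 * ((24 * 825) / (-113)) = 71114733/7232 = 9833.34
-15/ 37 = -0.41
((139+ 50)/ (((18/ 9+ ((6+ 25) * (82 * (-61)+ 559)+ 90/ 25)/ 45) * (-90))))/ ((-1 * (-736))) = 315/337675328 = 0.00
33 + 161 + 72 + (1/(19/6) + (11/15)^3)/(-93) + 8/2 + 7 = 53286406/192375 = 276.99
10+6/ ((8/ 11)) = 73/4 = 18.25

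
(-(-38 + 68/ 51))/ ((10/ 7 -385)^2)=1078/4325535 = 0.00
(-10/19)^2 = 100/361 = 0.28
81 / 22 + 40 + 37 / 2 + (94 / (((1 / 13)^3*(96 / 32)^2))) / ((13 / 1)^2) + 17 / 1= 21281/99 = 214.96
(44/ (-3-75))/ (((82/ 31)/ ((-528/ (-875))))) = -60016/466375 = -0.13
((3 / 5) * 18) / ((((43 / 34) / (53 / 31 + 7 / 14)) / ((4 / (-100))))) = -125766/166625 = -0.75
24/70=12/35 = 0.34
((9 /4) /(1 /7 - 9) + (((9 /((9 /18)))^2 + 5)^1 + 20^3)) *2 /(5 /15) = 49972.48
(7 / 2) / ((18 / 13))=91/36 = 2.53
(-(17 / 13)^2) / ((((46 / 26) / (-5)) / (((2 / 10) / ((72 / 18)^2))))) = 289/4784 = 0.06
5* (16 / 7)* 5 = 400/7 = 57.14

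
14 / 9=1.56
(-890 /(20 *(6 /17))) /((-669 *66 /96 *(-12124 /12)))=-6052/22305129 = 0.00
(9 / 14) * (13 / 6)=39/28 = 1.39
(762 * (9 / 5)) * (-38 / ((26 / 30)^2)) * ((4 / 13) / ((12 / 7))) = -27363420/2197 = -12454.90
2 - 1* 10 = -8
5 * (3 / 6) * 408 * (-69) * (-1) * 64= 4504320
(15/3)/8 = 5/8 = 0.62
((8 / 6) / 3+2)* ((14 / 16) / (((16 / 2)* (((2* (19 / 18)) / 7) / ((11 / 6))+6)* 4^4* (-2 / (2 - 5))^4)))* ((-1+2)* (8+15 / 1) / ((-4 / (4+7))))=-40500999/746586112 = -0.05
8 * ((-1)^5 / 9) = -8/9 = -0.89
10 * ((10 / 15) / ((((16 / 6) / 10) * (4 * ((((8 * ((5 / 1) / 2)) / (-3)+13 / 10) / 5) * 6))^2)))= 15625/414736 = 0.04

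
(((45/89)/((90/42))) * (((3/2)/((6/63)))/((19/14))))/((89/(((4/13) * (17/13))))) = 314874/25434331 = 0.01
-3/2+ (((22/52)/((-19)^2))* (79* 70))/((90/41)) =61346/42237 = 1.45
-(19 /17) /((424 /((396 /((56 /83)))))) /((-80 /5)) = 156123/1614592 = 0.10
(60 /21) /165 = 4/231 = 0.02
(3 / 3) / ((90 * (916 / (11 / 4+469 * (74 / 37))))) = 3763/329760 = 0.01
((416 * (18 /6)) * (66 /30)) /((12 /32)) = 36608/5 = 7321.60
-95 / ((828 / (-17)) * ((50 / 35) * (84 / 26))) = 4199/9936 = 0.42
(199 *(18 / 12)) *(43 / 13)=25671/26 = 987.35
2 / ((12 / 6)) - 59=-58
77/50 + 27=1427/50 = 28.54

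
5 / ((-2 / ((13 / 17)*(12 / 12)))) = -65/34 = -1.91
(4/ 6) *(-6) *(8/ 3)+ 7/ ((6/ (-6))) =-53/3 = -17.67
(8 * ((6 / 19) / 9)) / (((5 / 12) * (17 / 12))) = 768/1615 = 0.48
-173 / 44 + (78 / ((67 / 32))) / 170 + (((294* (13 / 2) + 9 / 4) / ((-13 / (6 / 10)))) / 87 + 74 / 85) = -91093226/23617165 = -3.86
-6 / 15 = -2/5 = -0.40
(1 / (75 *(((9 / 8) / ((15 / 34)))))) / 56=1/10710 = 0.00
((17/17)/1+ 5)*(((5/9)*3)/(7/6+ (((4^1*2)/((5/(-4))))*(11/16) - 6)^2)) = 1500/16399 = 0.09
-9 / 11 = -0.82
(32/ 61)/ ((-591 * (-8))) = 4/36051 = 0.00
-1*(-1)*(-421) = -421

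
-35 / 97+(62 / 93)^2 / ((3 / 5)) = 995/2619 = 0.38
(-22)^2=484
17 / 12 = 1.42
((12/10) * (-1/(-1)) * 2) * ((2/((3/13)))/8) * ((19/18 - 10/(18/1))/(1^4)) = 13/10 = 1.30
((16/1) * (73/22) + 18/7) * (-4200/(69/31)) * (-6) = 159439200/253 = 630194.47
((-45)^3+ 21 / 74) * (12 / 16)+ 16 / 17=-343899943/5032 = -68342.60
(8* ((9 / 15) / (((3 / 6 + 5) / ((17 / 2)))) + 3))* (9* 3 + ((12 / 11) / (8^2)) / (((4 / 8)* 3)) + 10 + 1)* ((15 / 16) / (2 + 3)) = 54189/242 = 223.92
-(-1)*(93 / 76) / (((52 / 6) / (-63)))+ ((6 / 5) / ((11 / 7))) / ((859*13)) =-830418981/93356120 = -8.90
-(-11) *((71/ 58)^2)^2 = 279528491/11316496 = 24.70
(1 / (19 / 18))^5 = 1889568/2476099 = 0.76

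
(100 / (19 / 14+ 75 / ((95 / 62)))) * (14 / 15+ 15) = 1271480/40143 = 31.67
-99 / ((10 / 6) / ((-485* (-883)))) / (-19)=25438347/19 = 1338860.37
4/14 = 2/7 = 0.29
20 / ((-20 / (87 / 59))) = -87/59 = -1.47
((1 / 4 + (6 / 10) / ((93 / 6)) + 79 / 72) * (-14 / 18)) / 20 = -108269/2008800 = -0.05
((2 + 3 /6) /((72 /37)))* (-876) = -13505/12 = -1125.42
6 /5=1.20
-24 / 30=-4/5 = -0.80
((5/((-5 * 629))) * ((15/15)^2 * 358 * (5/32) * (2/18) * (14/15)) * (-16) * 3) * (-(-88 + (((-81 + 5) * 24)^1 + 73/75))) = 21128086/24975 = 845.97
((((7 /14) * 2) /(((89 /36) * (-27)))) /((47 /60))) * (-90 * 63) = 453600/4183 = 108.44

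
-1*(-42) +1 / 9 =379/9 = 42.11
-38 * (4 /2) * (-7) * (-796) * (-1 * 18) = 7622496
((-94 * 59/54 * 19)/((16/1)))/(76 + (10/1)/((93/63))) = -1633297/1108512 = -1.47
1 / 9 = 0.11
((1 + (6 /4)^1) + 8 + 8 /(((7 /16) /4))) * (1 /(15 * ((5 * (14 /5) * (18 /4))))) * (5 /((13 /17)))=19907/34398 = 0.58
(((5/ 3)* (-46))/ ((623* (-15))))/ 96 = 23/269136 = 0.00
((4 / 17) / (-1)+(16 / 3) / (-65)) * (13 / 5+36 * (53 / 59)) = -10842964/977925 = -11.09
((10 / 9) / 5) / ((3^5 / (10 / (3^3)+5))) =290/59049 = 0.00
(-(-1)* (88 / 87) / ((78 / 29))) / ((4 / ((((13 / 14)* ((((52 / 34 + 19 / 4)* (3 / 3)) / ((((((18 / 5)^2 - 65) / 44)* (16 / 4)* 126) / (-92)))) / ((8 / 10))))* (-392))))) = -41.46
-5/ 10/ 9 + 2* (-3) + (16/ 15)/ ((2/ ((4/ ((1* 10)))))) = -2629/450 = -5.84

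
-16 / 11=-1.45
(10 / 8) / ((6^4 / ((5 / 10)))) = 5/10368 = 0.00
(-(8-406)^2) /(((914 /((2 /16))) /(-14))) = 277207/914 = 303.29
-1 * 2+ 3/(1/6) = 16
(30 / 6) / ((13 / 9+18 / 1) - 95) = -9/136 = -0.07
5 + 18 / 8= 7.25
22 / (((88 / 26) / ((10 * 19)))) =1235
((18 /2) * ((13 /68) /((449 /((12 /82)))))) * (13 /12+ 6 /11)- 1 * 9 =-247833621/27539864 = -9.00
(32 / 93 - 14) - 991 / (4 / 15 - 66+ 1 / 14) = 1842200/1282377 = 1.44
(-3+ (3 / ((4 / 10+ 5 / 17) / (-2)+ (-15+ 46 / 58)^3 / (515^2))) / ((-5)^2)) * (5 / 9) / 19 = -2170555/22256649 = -0.10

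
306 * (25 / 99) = 850/11 = 77.27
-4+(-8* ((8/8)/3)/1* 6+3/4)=-19.25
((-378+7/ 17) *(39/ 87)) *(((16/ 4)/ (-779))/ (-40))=-83447/3840470 = -0.02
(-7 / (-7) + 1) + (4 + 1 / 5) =6.20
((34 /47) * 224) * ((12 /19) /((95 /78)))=7128576/84835 = 84.03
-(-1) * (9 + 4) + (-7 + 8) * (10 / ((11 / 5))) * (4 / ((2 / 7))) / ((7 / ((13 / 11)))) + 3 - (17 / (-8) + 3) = 25041/968 = 25.87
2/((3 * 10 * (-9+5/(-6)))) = -2/295 = -0.01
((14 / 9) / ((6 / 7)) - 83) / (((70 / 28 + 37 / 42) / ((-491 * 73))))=549974992/639 = 860680.74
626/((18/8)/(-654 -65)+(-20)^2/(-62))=-55811656/575479 = -96.98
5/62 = 0.08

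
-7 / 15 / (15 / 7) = -49/225 = -0.22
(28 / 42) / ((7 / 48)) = 32/7 = 4.57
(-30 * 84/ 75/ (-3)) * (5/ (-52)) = -14/13 = -1.08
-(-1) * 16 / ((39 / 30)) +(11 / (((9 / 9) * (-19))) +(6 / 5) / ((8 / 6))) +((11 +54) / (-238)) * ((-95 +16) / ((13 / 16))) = 11517167/293930 = 39.18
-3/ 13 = -0.23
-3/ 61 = -0.05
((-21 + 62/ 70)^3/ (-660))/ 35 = 0.35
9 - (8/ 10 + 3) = 26/5 = 5.20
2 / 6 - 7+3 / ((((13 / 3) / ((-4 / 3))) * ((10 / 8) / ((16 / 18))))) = -7.32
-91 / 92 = -0.99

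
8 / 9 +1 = 17/9 = 1.89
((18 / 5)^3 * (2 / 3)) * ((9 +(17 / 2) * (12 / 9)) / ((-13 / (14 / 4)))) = -276696/1625 = -170.27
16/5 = 3.20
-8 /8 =-1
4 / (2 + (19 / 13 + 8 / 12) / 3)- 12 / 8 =-15/634 = -0.02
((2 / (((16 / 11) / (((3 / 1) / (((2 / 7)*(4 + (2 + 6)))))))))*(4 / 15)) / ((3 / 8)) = 77/90 = 0.86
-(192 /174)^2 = -1024/841 = -1.22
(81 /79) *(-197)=-15957/79 = -201.99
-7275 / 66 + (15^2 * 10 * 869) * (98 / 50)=84307955/22 = 3832179.77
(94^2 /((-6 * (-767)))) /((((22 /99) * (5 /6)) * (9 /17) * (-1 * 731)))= -4418/164905 = -0.03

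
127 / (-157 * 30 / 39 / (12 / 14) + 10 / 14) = -34671/38270 = -0.91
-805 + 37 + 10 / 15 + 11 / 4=-764.58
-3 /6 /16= -0.03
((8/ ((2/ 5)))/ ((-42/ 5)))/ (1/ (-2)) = 100/21 = 4.76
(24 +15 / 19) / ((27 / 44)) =6908/171 = 40.40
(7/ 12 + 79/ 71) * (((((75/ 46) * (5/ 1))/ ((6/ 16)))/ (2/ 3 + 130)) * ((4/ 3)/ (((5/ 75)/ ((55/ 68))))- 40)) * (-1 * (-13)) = -55940625/640136 = -87.39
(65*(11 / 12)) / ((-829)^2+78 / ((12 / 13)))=715/8247906 = 0.00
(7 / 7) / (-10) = -1/10 = -0.10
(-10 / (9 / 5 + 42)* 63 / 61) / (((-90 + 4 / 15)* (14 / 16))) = 9000/2996869 = 0.00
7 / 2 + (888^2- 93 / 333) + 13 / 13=175057705/222 = 788548.22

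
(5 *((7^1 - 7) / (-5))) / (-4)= 0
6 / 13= 0.46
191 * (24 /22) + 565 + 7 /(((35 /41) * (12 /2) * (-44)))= 1020799/1320 = 773.33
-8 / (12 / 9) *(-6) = 36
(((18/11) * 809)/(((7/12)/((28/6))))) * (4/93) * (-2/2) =-155328/341 = -455.51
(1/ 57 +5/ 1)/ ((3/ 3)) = 286/57 = 5.02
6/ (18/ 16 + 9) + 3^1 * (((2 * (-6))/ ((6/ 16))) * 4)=-10352/27 = -383.41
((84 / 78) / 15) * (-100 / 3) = -280/117 = -2.39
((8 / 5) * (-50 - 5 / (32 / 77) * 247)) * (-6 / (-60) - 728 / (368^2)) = -154886051/338560 = -457.48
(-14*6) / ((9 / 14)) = -392/3 = -130.67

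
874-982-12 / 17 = -1848/17 = -108.71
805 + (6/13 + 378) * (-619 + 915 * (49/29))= 351651.90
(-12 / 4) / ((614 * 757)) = -3/464798 = 0.00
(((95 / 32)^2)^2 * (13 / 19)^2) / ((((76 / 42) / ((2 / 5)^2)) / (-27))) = -45515925/524288 = -86.81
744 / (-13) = -744/13 = -57.23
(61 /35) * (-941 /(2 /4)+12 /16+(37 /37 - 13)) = -461953/140 = -3299.66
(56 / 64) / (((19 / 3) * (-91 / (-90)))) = 135/988 = 0.14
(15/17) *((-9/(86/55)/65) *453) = -35.39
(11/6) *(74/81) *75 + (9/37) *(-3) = 374288/2997 = 124.89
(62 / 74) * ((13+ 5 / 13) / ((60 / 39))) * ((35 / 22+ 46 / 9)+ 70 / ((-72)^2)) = 172134227/3516480 = 48.95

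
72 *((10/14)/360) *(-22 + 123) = 101/7 = 14.43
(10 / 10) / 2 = 1/2 = 0.50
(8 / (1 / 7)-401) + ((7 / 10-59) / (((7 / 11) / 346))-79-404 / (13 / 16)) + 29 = -14828802/455 = -32590.77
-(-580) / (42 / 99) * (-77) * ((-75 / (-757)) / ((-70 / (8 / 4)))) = 1579050/5299 = 297.99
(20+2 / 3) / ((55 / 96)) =1984/55 = 36.07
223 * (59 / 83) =13157/83 = 158.52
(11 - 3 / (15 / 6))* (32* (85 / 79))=26656/79 = 337.42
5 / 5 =1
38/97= 0.39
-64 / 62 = -32/31 = -1.03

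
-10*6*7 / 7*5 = -300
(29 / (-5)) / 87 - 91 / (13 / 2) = -211/15 = -14.07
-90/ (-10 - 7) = 90/17 = 5.29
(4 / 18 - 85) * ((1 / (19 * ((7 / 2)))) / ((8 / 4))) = -109/171 = -0.64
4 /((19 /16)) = 64/19 = 3.37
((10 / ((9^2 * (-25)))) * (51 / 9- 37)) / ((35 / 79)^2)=1173308/1488375 = 0.79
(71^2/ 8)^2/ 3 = 25411681/192 = 132352.51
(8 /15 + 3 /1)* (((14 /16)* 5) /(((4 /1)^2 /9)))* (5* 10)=27825/64 = 434.77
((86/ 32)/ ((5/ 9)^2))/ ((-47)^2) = 3483/883600 = 0.00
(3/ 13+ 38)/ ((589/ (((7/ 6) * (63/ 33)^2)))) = 511413/1852994 = 0.28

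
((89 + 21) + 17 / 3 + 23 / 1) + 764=2708/3 = 902.67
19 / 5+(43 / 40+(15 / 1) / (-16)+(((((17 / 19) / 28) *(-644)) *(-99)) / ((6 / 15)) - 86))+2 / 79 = 120350235/24016 = 5011.25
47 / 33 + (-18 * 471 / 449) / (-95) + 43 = 62812004/1407615 = 44.62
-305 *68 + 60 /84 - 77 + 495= -142249/7 = -20321.29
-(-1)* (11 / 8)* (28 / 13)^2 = 1078/169 = 6.38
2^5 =32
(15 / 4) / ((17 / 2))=15/34 = 0.44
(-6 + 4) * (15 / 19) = -30/19 = -1.58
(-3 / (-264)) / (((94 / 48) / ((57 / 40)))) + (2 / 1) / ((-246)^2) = 2597399/312867720 = 0.01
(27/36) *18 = 27/2 = 13.50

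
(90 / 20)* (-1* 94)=-423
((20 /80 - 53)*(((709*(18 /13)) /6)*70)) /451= -15707895/11726 = -1339.58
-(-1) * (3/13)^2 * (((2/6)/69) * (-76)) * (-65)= 380/299 = 1.27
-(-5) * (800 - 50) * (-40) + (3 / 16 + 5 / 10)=-2399989/16 = -149999.31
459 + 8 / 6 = 1381/3 = 460.33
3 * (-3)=-9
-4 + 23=19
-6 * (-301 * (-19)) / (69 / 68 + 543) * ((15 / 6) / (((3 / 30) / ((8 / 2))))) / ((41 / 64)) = -261990400/26609 = -9845.93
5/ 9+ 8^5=294917/9 = 32768.56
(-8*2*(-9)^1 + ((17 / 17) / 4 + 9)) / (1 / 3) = 1839/4 = 459.75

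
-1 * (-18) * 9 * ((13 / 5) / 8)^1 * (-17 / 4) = -17901/80 = -223.76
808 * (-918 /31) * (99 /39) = -24477552/403 = -60738.34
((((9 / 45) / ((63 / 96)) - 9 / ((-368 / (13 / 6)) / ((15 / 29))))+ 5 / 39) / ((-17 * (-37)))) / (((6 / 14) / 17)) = 4470943/153996960 = 0.03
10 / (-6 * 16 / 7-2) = -7/11 = -0.64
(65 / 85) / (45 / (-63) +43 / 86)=-182/51 = -3.57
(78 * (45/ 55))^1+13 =845/11 = 76.82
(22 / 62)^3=1331/29791 = 0.04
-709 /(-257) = 709/257 = 2.76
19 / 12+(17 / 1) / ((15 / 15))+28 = 559/12 = 46.58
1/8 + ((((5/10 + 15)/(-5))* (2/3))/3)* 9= -243/40 = -6.08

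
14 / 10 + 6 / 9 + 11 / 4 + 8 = 769/60 = 12.82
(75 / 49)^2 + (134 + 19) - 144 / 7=323586/2401 = 134.77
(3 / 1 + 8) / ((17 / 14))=154/17 = 9.06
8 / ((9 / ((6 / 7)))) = 16/21 = 0.76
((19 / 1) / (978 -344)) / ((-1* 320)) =-19/202880 = 0.00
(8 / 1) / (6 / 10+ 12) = 40/63 = 0.63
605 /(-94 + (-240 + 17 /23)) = -2783/1533 = -1.82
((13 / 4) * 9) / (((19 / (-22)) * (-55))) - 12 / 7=-1461/1330 = -1.10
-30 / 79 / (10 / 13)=-39/79 = -0.49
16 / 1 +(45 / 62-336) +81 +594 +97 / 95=2101239/5890 = 356.75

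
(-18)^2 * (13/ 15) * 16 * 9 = 202176/5 = 40435.20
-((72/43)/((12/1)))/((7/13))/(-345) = 26/34615 = 0.00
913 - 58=855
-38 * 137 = -5206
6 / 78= 0.08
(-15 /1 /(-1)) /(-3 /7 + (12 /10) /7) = -175/3 = -58.33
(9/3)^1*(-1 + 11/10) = 3/10 = 0.30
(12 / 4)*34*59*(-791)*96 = -456982848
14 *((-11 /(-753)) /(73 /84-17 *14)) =-4312/4999669 = 0.00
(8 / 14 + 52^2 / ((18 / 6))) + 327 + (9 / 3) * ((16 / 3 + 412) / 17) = 465011/357 = 1302.55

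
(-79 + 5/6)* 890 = -208705/3 = -69568.33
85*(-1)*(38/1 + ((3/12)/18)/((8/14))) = -3232.07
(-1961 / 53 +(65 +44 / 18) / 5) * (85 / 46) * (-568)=24676.44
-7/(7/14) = -14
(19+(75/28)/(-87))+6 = 20275/812 = 24.97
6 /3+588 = 590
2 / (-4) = -1/2 = -0.50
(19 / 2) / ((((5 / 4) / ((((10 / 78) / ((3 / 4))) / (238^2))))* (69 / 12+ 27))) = 152/217045647 = 0.00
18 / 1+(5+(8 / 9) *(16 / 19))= 4061/171 = 23.75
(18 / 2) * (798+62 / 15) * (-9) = -64972.80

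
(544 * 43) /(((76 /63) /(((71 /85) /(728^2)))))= 27477/899080 = 0.03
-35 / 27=-1.30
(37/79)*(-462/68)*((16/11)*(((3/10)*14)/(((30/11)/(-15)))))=717948/6715 = 106.92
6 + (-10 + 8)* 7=-8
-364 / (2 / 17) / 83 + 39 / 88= -269035/7304 = -36.83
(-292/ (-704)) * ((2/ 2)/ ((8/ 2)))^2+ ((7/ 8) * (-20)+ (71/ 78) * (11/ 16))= -1850345/109824 = -16.85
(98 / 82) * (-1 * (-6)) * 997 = 293118/41 = 7149.22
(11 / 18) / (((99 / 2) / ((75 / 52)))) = 25/1404 = 0.02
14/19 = 0.74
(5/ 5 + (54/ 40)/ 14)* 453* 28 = 139071/10 = 13907.10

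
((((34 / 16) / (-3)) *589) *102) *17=-2893757/4 = -723439.25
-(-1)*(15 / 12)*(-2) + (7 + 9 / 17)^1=171/34 = 5.03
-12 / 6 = -2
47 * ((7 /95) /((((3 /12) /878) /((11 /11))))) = 1155448/95 = 12162.61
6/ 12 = 1/2 = 0.50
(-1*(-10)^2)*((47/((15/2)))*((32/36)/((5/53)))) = -159424/27 = -5904.59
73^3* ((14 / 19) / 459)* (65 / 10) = 35400547/8721 = 4059.23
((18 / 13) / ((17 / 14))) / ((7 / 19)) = 684/221 = 3.10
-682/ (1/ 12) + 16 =-8168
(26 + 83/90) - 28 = -97/90 = -1.08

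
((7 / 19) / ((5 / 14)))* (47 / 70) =329/475 = 0.69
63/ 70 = 9/10 = 0.90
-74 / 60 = -37/30 = -1.23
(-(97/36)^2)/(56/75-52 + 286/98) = 11526025/76736592 = 0.15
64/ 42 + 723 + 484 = 25379/21 = 1208.52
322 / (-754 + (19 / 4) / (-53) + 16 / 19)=-1297016/3034081 = -0.43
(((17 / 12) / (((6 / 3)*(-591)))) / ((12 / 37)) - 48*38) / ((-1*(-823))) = -310460021/140081184 = -2.22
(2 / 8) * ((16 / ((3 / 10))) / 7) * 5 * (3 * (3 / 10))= 8.57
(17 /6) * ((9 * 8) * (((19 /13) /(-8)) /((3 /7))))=-2261/26 = -86.96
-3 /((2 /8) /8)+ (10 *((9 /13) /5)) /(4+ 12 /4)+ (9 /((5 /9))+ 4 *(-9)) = -52599/455 = -115.60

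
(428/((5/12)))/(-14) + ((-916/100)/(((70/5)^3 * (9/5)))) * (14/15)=-9707269/132300 = -73.37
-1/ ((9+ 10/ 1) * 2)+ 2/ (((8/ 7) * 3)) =127/228 = 0.56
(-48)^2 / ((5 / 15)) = 6912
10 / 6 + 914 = 2747/3 = 915.67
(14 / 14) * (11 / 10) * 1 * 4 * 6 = 132/5 = 26.40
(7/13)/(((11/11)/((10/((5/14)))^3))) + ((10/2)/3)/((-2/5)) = 11816.14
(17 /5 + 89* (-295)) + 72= -130898/5 = -26179.60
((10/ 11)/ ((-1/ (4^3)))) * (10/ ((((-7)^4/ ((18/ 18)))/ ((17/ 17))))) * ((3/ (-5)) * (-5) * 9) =-172800/26411 = -6.54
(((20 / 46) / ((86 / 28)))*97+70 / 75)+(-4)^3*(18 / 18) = -731894/14835 = -49.34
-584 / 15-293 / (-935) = -108329/2805 = -38.62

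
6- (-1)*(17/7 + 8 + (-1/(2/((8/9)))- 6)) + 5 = 944/63 = 14.98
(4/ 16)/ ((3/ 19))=19/12 = 1.58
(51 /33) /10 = 17/110 = 0.15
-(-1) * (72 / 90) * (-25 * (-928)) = 18560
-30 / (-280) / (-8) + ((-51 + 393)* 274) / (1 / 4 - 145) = -27988035/43232 = -647.39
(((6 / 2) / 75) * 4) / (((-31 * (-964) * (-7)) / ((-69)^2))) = -4761/1307425 = 0.00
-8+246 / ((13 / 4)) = 880/13 = 67.69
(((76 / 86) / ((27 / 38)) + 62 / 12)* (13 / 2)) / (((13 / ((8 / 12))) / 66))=163735/1161 = 141.03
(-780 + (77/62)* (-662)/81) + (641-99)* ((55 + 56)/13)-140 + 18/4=241701569/65286 = 3702.20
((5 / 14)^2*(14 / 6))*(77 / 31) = 275/372 = 0.74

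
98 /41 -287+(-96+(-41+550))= 5264/41 = 128.39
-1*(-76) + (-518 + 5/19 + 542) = 1905/19 = 100.26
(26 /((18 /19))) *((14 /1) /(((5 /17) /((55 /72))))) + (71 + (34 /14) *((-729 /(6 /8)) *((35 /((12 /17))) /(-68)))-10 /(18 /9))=225598/81 = 2785.16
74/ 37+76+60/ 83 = 6534/83 = 78.72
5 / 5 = 1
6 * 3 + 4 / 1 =22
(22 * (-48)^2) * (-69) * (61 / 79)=-213345792/79 = -2700579.65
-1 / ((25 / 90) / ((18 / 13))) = -324/65 = -4.98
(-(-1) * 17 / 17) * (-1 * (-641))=641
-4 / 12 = -1/3 = -0.33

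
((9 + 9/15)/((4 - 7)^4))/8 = 2/135 = 0.01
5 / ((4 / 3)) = 15/4 = 3.75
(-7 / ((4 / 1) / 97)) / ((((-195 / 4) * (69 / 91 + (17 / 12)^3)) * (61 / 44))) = 120460032/172726075 = 0.70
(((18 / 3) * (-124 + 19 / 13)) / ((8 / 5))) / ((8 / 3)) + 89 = -83.32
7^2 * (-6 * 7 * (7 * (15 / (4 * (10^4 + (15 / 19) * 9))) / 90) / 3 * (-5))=45619/456324 = 0.10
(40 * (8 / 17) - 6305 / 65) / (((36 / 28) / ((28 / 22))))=-43414/561 = -77.39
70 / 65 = 14/13 = 1.08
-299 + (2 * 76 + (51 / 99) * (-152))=-225.30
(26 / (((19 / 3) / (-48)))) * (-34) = 127296/19 = 6699.79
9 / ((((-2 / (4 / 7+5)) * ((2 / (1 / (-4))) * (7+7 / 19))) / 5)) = 2.13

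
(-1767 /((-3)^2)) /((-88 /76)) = 11191/66 = 169.56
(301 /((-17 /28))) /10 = -4214/85 = -49.58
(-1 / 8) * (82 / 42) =-41/168 = -0.24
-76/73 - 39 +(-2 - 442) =-35335/73 = -484.04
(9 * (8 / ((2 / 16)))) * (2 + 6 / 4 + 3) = 3744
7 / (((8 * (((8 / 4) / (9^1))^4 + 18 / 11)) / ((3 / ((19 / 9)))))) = 13640319/17977648 = 0.76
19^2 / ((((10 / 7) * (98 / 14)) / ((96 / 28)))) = 4332/35 = 123.77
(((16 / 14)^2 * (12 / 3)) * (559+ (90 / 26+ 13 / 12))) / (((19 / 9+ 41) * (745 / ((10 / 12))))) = 100472/1315223 = 0.08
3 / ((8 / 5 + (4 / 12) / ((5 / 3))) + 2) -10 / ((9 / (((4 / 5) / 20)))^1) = 637/855 = 0.75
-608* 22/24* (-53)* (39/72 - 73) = -19262903/9 = -2140322.56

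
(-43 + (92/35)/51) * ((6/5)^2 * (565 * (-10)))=207910056/595 = 349428.67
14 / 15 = 0.93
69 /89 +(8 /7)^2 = 9077/4361 = 2.08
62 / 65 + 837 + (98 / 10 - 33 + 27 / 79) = 4185516/5135 = 815.10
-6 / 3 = -2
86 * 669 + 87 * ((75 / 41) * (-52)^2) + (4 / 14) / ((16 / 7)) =160019993/328 = 487865.83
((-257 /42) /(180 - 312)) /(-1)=-257/5544 = -0.05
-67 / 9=-7.44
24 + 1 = 25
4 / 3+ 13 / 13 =7/3 = 2.33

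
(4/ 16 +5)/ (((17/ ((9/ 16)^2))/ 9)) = 15309/17408 = 0.88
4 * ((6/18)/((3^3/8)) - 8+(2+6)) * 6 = 64/27 = 2.37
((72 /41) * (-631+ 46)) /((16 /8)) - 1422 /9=-27538/41 = -671.66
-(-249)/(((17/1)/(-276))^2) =18967824/289 = 65632.61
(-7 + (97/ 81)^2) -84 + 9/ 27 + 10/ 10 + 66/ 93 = -17801372/203391 = -87.52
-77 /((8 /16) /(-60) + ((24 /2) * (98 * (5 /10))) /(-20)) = 9240/3529 = 2.62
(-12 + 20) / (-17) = -8/17 = -0.47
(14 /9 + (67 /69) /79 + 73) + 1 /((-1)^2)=1235761/16353 = 75.57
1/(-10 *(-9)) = 1/90 = 0.01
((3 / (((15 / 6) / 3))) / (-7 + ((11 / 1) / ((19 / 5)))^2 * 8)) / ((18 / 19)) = 6859/108365 = 0.06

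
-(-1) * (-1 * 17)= -17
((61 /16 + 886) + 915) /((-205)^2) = 28877/672400 = 0.04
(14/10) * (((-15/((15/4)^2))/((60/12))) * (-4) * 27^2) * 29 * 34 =107339904/125 = 858719.23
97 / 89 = 1.09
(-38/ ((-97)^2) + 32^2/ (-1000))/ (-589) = 1209102/692737625 = 0.00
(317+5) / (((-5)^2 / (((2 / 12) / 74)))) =161/5550 = 0.03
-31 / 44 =-0.70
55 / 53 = 1.04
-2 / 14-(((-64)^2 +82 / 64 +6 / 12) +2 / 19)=-17441213/4256 = -4098.03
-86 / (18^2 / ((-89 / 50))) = 3827/8100 = 0.47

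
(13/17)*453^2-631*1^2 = 2656990/17 = 156293.53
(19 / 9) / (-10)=-19/90 = -0.21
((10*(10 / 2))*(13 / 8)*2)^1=325/2 = 162.50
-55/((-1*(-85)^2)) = 11/1445 = 0.01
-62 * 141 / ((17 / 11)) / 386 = -48081/3281 = -14.65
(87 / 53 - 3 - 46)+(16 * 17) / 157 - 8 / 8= -46.63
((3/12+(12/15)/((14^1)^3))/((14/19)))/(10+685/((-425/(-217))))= 554591/587361432 = 0.00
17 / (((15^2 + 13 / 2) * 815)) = 34/377345 = 0.00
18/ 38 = 9/19 = 0.47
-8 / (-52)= 2/13 = 0.15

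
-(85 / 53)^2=-7225/2809 = -2.57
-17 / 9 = -1.89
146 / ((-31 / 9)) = -1314/31 = -42.39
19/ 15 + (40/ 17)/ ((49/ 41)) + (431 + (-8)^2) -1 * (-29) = 6587807/12495 = 527.24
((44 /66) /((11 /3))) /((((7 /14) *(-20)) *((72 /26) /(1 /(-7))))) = 13/13860 = 0.00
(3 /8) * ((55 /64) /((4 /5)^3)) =20625/32768 = 0.63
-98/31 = -3.16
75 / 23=3.26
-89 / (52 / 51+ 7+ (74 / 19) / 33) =-316217/28913 = -10.94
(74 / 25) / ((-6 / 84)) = -1036/25 = -41.44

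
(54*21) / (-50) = -567/25 = -22.68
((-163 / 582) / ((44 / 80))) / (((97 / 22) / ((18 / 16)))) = -2445/18818 = -0.13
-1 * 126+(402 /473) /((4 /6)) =-58995/473 = -124.73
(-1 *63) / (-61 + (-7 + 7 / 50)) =350/377 = 0.93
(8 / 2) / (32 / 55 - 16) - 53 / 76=-1927/2014 = -0.96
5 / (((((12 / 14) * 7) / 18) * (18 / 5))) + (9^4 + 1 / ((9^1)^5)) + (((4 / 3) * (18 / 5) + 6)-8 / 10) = 776514035/118098 = 6575.17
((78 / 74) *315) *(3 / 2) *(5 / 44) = 184275/3256 = 56.60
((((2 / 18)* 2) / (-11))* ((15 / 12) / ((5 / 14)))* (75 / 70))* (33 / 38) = -5/76 = -0.07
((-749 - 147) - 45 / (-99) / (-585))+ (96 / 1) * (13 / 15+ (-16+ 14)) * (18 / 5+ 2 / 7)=-297019183/225225 = -1318.77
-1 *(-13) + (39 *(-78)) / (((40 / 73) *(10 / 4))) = -2207.66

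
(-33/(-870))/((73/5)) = 11/4234 = 0.00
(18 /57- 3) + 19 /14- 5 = -1683/266 = -6.33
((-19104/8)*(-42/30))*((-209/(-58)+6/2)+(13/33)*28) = 94030286/1595 = 58953.16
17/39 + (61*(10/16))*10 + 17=62195/156 = 398.69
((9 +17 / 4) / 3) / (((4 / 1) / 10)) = 265/24 = 11.04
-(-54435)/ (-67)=-54435/67 = -812.46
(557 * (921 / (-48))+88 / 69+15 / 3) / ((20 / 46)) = -11792003/480 = -24566.67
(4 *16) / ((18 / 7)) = 224/9 = 24.89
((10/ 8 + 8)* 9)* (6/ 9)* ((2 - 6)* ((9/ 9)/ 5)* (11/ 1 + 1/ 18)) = -7363/15 = -490.87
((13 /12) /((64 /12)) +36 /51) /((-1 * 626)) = -989/681088 = 0.00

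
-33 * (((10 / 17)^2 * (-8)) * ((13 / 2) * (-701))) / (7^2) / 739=-11.49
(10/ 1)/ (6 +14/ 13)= 65/46 = 1.41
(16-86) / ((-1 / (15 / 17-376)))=-26258.24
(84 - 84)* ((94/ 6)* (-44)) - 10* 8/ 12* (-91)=1820/3 = 606.67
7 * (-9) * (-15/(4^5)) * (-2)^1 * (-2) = 945/256 = 3.69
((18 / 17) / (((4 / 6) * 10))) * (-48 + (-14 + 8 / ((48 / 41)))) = -2979/340 = -8.76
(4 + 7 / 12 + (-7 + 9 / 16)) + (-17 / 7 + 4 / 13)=-17363/4368 = -3.98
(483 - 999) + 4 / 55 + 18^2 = -10556/55 = -191.93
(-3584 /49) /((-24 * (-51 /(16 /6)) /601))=-307712/3213 = -95.77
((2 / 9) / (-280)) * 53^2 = -2809/1260 = -2.23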